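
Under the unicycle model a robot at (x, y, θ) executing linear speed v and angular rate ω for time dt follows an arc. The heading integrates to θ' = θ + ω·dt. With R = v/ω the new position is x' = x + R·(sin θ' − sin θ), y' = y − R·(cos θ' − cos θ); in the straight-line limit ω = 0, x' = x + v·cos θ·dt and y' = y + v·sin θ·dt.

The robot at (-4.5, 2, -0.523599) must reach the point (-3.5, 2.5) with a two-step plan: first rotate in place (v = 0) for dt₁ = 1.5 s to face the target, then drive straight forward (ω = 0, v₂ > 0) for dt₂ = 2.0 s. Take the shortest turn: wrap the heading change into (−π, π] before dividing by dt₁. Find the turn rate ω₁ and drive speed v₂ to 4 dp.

heading to target = atan2(2.5−2, -3.5−-4.5) = 0.4636
Δθ = wrap(0.4636 − -0.5236) = 0.9872; ω₁ = Δθ/dt₁ = 0.6582
distance = √((-3.5−-4.5)² + (2.5−2)²) = 1.1180; v₂ = distance/dt₂ = 0.5590

ω₁ = 0.6582, v₂ = 0.5590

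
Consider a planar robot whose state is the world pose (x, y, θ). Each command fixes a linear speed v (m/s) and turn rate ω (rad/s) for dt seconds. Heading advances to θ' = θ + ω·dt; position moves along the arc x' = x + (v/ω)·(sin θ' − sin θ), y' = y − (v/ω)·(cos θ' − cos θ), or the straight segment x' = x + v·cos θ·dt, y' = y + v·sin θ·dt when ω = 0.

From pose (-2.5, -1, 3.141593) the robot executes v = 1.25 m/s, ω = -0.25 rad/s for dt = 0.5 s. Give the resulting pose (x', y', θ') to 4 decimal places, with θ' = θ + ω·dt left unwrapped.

(-3.1234, -0.9610, 3.0166)

θ' = 3.1416 + -0.25·0.5 = 3.0166
R = v/ω = 1.25/-0.25 = -5.0000
x' = -2.5 + -5.0000·(sin 3.0166 − sin 3.1416) = -3.1234
y' = -1 − -5.0000·(cos 3.0166 − cos 3.1416) = -0.9610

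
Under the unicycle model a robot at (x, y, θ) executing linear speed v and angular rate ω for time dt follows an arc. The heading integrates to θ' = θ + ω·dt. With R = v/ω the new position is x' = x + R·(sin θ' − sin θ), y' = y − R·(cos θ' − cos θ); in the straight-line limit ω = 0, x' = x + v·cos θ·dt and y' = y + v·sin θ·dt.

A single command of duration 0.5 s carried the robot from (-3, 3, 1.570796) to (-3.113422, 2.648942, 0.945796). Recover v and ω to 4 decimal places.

Δθ = 0.945796 − 1.570796 = -0.625000
ω = Δθ/dt = -0.625000/0.5 = -1.2500
R = −Δy/(cos θ' − cos θ) = 0.6000
v = R·ω = 0.6000·-1.2500 = -0.7500

v = -0.7500, ω = -1.2500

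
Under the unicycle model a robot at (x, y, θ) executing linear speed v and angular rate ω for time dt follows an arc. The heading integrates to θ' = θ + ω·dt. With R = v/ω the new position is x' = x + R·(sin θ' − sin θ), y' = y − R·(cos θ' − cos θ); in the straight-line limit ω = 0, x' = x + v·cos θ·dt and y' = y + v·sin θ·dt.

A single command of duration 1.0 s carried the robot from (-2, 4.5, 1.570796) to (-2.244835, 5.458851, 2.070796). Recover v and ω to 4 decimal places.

Δθ = 2.070796 − 1.570796 = 0.500000
ω = Δθ/dt = 0.500000/1.0 = 0.5000
R = −Δy/(cos θ' − cos θ) = 2.0000
v = R·ω = 2.0000·0.5000 = 1.0000

v = 1.0000, ω = 0.5000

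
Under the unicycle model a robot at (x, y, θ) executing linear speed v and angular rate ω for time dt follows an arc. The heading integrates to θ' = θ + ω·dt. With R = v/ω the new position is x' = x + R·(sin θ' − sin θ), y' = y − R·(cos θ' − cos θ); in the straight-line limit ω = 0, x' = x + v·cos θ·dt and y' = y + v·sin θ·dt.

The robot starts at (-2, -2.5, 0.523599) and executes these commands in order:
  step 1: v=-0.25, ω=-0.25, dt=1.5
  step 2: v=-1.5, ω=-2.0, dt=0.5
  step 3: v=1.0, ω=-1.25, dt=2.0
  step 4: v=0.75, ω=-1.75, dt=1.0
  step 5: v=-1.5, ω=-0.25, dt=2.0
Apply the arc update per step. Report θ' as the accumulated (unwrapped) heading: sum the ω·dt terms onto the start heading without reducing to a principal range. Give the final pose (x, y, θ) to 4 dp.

step 1: θ'=0.1486 (R=1.0000) → pose (-2.3519, -2.6230, 0.1486)
step 2: θ'=-0.8514 (R=0.7500) → pose (-3.0271, -2.3754, -0.8514)
step 3: θ'=-3.3514 (R=-0.8000) → pose (-3.7955, -3.6850, -3.3514)
step 4: θ'=-5.1014 (R=-0.4286) → pose (-4.1028, -3.1033, -5.1014)
step 5: θ'=-5.6014 (R=6.0000) → pose (-5.8734, -5.4863, -5.6014)

(-5.8734, -5.4863, -5.6014)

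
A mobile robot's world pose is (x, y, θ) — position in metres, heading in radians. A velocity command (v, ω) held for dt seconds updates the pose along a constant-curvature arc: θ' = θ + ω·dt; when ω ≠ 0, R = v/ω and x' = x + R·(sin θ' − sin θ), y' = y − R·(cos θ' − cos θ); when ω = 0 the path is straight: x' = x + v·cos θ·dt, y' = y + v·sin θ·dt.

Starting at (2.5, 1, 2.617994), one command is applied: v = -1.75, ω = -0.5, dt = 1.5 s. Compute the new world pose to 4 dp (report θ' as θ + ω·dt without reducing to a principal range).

θ' = 2.6180 + -0.5·1.5 = 1.8680
R = v/ω = -1.75/-0.5 = 3.5000
x' = 2.5 + 3.5000·(sin 1.8680 − sin 2.6180) = 4.0966
y' = 1 − 3.5000·(cos 1.8680 − cos 2.6180) = -1.0061

(4.0966, -1.0061, 1.8680)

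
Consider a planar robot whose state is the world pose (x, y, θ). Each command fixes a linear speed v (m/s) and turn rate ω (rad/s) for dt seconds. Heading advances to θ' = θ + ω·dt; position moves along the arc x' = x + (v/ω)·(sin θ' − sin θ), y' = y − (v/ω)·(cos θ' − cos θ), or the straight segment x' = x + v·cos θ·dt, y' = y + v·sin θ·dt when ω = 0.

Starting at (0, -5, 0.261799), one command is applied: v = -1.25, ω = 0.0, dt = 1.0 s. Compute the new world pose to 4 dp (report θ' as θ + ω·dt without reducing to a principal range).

(-1.2074, -5.3235, 0.2618)

θ' = 0.2618 + 0.0·1.0 = 0.2618
ω = 0 → straight: x' = 0 + -1.25·cos(0.2618)·1.0 = -1.2074
y' = -5 + -1.25·sin(0.2618)·1.0 = -5.3235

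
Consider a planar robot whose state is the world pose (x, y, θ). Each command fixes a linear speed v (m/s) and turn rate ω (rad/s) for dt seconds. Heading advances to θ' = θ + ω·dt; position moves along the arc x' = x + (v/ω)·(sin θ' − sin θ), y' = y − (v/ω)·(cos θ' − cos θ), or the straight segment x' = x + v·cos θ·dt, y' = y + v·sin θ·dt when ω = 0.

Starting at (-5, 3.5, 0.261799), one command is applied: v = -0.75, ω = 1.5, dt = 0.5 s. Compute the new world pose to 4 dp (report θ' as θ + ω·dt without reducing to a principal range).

(-5.2945, 3.2822, 1.0118)

θ' = 0.2618 + 1.5·0.5 = 1.0118
R = v/ω = -0.75/1.5 = -0.5000
x' = -5 + -0.5000·(sin 1.0118 − sin 0.2618) = -5.2945
y' = 3.5 − -0.5000·(cos 1.0118 − cos 0.2618) = 3.2822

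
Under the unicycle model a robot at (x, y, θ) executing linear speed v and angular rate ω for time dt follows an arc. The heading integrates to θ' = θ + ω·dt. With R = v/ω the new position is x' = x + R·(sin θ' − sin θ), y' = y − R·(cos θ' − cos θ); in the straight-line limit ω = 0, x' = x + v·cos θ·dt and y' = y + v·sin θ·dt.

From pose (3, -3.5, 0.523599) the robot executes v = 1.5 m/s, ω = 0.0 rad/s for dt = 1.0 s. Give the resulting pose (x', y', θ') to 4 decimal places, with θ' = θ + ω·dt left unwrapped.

θ' = 0.5236 + 0.0·1.0 = 0.5236
ω = 0 → straight: x' = 3 + 1.5·cos(0.5236)·1.0 = 4.2990
y' = -3.5 + 1.5·sin(0.5236)·1.0 = -2.7500

(4.2990, -2.7500, 0.5236)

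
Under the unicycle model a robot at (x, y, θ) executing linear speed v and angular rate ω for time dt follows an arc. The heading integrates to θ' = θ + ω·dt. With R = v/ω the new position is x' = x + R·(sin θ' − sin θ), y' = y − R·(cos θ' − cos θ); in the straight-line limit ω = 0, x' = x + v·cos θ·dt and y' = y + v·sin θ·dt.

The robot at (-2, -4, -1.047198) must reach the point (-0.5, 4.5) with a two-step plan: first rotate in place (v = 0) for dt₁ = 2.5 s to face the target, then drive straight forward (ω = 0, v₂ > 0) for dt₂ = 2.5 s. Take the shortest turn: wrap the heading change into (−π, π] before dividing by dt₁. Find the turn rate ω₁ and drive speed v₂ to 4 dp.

heading to target = atan2(4.5−-4, -0.5−-2) = 1.3961
Δθ = wrap(1.3961 − -1.0472) = 2.4433; ω₁ = Δθ/dt₁ = 0.9773
distance = √((-0.5−-2)² + (4.5−-4)²) = 8.6313; v₂ = distance/dt₂ = 3.4525

ω₁ = 0.9773, v₂ = 3.4525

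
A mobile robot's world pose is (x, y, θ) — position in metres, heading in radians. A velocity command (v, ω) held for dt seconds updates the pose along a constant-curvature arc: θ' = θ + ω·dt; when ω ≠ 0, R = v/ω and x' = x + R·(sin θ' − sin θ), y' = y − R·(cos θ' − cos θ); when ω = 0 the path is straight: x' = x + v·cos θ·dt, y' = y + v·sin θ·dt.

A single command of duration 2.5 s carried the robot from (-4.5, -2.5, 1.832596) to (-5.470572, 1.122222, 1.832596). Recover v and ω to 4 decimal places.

Δθ = 1.832596 − 1.832596 = 0.000000
ω = Δθ/dt = 0.000000/2.5 = 0.0000
ω = 0 → v = (Δx·cos θ + Δy·sin θ)/dt = 1.5000

v = 1.5000, ω = 0.0000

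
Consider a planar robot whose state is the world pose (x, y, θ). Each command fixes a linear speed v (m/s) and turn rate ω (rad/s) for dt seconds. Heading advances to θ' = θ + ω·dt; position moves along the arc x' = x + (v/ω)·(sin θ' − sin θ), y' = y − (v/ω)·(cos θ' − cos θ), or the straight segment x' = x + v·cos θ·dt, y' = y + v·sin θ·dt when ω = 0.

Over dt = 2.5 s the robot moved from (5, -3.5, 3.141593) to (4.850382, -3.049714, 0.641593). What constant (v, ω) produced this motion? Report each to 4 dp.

Δθ = 0.641593 − 3.141593 = -2.500000
ω = Δθ/dt = -2.500000/2.5 = -1.0000
R = −Δy/(cos θ' − cos θ) = -0.2500
v = R·ω = -0.2500·-1.0000 = 0.2500

v = 0.2500, ω = -1.0000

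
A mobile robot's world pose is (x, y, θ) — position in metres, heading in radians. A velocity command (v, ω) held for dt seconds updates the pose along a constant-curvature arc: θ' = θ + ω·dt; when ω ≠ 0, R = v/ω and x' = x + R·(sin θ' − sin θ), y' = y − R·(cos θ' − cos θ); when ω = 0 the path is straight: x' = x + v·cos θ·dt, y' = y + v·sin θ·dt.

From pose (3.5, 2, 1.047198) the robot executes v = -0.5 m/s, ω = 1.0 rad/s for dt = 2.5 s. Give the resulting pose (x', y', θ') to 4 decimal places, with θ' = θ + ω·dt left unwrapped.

(4.1303, 1.2906, 3.5472)

θ' = 1.0472 + 1.0·2.5 = 3.5472
R = v/ω = -0.5/1.0 = -0.5000
x' = 3.5 + -0.5000·(sin 3.5472 − sin 1.0472) = 4.1303
y' = 2 − -0.5000·(cos 3.5472 − cos 1.0472) = 1.2906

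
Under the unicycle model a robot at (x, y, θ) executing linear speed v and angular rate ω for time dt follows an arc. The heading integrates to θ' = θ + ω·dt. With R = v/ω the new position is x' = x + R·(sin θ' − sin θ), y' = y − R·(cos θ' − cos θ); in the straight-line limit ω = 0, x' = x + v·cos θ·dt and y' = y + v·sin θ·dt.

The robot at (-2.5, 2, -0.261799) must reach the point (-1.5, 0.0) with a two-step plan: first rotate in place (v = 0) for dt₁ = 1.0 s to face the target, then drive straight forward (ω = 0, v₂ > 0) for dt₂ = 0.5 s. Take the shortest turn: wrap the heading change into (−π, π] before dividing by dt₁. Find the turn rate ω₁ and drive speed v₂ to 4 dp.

heading to target = atan2(0−2, -1.5−-2.5) = -1.1071
Δθ = wrap(-1.1071 − -0.2618) = -0.8453; ω₁ = Δθ/dt₁ = -0.8453
distance = √((-1.5−-2.5)² + (0−2)²) = 2.2361; v₂ = distance/dt₂ = 4.4721

ω₁ = -0.8453, v₂ = 4.4721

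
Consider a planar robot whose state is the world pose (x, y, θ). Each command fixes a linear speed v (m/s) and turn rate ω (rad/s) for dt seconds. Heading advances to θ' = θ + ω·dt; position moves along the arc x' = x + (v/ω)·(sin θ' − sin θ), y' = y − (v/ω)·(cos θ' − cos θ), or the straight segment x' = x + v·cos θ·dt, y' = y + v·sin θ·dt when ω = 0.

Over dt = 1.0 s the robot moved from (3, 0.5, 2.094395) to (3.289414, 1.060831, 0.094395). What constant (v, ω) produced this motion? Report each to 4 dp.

v = 0.7500, ω = -2.0000

Δθ = 0.094395 − 2.094395 = -2.000000
ω = Δθ/dt = -2.000000/1.0 = -2.0000
R = −Δy/(cos θ' − cos θ) = -0.3750
v = R·ω = -0.3750·-2.0000 = 0.7500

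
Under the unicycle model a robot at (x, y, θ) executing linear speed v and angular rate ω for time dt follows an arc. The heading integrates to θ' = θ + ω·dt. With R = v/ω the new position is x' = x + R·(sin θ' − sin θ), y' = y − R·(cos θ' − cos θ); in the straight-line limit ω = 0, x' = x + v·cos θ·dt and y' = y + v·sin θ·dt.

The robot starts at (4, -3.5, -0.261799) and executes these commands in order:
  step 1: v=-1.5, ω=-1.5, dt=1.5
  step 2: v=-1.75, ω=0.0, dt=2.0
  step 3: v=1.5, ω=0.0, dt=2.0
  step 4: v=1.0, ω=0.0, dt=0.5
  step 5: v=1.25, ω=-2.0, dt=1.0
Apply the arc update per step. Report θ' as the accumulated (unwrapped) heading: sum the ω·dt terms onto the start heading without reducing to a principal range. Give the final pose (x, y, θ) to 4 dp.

(2.6893, -1.3454, -4.5118)

step 1: θ'=-2.5118 (R=1.0000) → pose (3.6698, -1.7259, -2.5118)
step 2: θ'=-2.5118 (straight) → pose (6.4984, 0.3355, -2.5118)
step 3: θ'=-2.5118 (straight) → pose (4.0739, -1.4314, -2.5118)
step 4: θ'=-2.5118 (straight) → pose (3.6698, -1.7259, -2.5118)
step 5: θ'=-4.5118 (R=-0.6250) → pose (2.6893, -1.3454, -4.5118)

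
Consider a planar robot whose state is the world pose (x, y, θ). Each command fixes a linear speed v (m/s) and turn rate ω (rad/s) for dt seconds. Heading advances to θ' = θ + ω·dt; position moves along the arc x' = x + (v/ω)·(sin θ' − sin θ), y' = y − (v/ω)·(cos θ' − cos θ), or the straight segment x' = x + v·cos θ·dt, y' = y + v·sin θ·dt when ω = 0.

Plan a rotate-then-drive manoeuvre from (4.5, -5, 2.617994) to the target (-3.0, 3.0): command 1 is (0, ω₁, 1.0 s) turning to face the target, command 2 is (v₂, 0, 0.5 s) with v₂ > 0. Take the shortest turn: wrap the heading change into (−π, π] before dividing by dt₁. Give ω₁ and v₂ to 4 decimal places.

heading to target = atan2(3−-5, -3−4.5) = 2.3239
Δθ = wrap(2.3239 − 2.6180) = -0.2940; ω₁ = Δθ/dt₁ = -0.2940
distance = √((-3−4.5)² + (3−-5)²) = 10.9659; v₂ = distance/dt₂ = 21.9317

ω₁ = -0.2940, v₂ = 21.9317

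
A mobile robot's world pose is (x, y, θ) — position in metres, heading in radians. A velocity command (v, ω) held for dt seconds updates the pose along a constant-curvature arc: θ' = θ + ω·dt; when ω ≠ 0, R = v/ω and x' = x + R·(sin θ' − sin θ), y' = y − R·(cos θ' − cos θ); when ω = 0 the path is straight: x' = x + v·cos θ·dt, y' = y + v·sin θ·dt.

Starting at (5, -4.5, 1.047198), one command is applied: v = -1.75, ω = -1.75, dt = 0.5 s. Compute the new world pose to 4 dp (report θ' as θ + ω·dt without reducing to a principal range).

θ' = 1.0472 + -1.75·0.5 = 0.1722
R = v/ω = -1.75/-1.75 = 1.0000
x' = 5 + 1.0000·(sin 0.1722 − sin 1.0472) = 4.3053
y' = -4.5 − 1.0000·(cos 0.1722 − cos 1.0472) = -4.9852

(4.3053, -4.9852, 0.1722)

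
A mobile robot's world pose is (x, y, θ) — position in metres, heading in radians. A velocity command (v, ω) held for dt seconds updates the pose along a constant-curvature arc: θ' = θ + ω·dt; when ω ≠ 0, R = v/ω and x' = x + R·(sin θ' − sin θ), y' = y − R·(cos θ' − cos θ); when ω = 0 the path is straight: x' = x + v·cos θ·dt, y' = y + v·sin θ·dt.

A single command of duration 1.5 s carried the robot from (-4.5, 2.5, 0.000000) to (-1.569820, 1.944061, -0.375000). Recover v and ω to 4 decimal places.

Δθ = -0.375000 − 0.000000 = -0.375000
ω = Δθ/dt = -0.375000/1.5 = -0.2500
R = Δx/(sin θ' − sin θ) = -8.0000
v = R·ω = -8.0000·-0.2500 = 2.0000

v = 2.0000, ω = -0.2500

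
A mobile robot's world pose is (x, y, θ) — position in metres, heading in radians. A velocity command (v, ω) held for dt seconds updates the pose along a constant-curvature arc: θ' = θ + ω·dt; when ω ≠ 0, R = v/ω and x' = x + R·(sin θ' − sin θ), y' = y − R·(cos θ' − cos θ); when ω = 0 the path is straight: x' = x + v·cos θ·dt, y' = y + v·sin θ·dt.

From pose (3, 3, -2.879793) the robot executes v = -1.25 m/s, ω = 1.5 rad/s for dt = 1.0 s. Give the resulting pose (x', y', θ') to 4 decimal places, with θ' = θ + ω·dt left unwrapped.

θ' = -2.8798 + 1.5·1.0 = -1.3798
R = v/ω = -1.25/1.5 = -0.8333
x' = 3 + -0.8333·(sin -1.3798 − sin -2.8798) = 3.6025
y' = 3 − -0.8333·(cos -1.3798 − cos -2.8798) = 3.9631

(3.6025, 3.9631, -1.3798)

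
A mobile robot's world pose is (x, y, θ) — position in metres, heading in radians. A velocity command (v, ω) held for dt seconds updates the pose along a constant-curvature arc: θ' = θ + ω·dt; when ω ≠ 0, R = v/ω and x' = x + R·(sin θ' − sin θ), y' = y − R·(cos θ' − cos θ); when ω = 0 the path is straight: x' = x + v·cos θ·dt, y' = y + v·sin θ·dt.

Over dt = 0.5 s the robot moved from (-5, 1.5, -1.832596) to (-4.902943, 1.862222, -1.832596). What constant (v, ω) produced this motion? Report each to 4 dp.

v = -0.7500, ω = 0.0000

Δθ = -1.832596 − -1.832596 = 0.000000
ω = Δθ/dt = 0.000000/0.5 = 0.0000
ω = 0 → v = (Δx·cos θ + Δy·sin θ)/dt = -0.7500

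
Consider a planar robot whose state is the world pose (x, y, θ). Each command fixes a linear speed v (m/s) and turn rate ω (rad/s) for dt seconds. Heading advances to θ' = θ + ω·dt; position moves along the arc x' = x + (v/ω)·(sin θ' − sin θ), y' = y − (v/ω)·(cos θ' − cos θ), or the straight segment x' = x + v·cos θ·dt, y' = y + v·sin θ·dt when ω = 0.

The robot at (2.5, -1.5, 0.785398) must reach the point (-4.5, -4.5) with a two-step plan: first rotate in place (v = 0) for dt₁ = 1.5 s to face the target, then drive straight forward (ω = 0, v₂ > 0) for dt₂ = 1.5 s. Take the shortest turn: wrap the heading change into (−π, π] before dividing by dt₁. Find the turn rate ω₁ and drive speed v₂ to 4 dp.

ω₁ = 1.8407, v₂ = 5.0772

heading to target = atan2(-4.5−-1.5, -4.5−2.5) = -2.7367
Δθ = wrap(-2.7367 − 0.7854) = 2.7611; ω₁ = Δθ/dt₁ = 1.8407
distance = √((-4.5−2.5)² + (-4.5−-1.5)²) = 7.6158; v₂ = distance/dt₂ = 5.0772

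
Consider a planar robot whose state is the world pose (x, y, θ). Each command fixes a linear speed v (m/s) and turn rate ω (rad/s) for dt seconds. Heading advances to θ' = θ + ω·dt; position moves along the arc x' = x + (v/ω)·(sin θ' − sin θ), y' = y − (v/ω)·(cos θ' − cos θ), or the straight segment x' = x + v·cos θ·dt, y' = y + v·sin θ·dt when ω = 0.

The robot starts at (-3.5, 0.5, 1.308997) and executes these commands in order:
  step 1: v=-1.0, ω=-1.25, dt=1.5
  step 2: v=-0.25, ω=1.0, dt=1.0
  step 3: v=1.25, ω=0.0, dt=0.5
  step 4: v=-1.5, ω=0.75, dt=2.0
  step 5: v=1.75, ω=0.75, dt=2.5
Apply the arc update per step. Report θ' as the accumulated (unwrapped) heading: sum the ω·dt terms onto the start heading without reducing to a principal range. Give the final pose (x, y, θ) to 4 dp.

step 1: θ'=-0.5660 (R=0.8000) → pose (-4.7018, 0.0318, -0.5660)
step 2: θ'=0.4340 (R=-0.2500) → pose (-4.9409, 0.0476, 0.4340)
step 3: θ'=0.4340 (straight) → pose (-4.3739, 0.3104, 0.4340)
step 4: θ'=1.9340 (R=-2.0000) → pose (-5.4024, -2.2147, 1.9340)
step 5: θ'=3.8090 (R=2.3333) → pose (-9.0277, -1.2110, 3.8090)

(-9.0277, -1.2110, 3.8090)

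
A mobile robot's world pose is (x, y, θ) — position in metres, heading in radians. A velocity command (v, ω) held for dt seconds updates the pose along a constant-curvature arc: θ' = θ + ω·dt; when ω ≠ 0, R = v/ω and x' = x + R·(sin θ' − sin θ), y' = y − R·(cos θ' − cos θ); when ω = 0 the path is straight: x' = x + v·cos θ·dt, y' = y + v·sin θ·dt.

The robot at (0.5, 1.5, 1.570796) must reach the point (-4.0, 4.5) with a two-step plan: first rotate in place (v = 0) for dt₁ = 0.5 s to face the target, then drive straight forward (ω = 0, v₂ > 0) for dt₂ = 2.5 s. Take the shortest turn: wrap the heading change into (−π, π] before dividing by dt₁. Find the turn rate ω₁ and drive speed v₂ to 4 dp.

ω₁ = 1.9656, v₂ = 2.1633

heading to target = atan2(4.5−1.5, -4−0.5) = 2.5536
Δθ = wrap(2.5536 − 1.5708) = 0.9828; ω₁ = Δθ/dt₁ = 1.9656
distance = √((-4−0.5)² + (4.5−1.5)²) = 5.4083; v₂ = distance/dt₂ = 2.1633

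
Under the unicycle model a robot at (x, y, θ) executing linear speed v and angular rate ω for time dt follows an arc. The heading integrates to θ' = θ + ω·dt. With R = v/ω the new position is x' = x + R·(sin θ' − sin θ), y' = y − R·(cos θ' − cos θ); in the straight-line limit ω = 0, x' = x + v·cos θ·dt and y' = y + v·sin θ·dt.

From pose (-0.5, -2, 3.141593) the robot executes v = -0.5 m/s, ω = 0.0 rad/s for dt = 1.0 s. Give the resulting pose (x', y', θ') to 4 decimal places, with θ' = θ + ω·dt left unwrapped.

(0.0000, -2.0000, 3.1416)

θ' = 3.1416 + 0.0·1.0 = 3.1416
ω = 0 → straight: x' = -0.5 + -0.5·cos(3.1416)·1.0 = 0.0000
y' = -2 + -0.5·sin(3.1416)·1.0 = -2.0000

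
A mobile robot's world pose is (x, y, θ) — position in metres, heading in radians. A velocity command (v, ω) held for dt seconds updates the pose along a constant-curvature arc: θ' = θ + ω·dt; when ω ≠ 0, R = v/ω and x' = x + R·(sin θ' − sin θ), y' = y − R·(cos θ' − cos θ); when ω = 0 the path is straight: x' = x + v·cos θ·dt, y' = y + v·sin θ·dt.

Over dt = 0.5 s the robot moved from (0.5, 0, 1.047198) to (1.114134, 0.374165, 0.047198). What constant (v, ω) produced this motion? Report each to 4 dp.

Δθ = 0.047198 − 1.047198 = -1.000000
ω = Δθ/dt = -1.000000/0.5 = -2.0000
R = Δx/(sin θ' − sin θ) = -0.7500
v = R·ω = -0.7500·-2.0000 = 1.5000

v = 1.5000, ω = -2.0000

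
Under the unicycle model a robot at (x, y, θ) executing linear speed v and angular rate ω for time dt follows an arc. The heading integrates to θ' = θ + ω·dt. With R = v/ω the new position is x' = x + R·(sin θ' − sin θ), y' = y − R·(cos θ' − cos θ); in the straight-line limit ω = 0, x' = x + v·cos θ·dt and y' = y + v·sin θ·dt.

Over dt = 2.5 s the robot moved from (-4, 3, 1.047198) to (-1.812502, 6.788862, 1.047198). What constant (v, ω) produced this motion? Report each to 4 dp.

v = 1.7500, ω = 0.0000

Δθ = 1.047198 − 1.047198 = 0.000000
ω = Δθ/dt = 0.000000/2.5 = 0.0000
ω = 0 → v = (Δx·cos θ + Δy·sin θ)/dt = 1.7500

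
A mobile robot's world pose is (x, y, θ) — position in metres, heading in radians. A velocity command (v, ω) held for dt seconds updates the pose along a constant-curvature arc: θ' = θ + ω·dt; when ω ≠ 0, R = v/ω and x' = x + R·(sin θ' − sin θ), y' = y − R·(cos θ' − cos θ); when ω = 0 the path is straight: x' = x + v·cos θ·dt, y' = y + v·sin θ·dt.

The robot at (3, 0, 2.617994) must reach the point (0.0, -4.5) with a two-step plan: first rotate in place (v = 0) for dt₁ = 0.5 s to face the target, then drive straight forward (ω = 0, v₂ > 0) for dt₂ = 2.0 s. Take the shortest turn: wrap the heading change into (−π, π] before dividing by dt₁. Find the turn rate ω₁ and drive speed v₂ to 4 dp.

ω₁ = 3.0128, v₂ = 2.7042

heading to target = atan2(-4.5−0, 0−3) = -2.1588
Δθ = wrap(-2.1588 − 2.6180) = 1.5064; ω₁ = Δθ/dt₁ = 3.0128
distance = √((0−3)² + (-4.5−0)²) = 5.4083; v₂ = distance/dt₂ = 2.7042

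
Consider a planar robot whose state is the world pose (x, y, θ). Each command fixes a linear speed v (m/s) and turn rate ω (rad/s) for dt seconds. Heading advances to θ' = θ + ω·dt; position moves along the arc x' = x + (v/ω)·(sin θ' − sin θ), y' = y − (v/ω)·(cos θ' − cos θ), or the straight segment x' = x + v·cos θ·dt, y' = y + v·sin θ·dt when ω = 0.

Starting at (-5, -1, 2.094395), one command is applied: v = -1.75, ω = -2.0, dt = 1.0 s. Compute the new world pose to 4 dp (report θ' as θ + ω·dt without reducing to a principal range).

θ' = 2.0944 + -2.0·1.0 = 0.0944
R = v/ω = -1.75/-2.0 = 0.8750
x' = -5 + 0.8750·(sin 0.0944 − sin 2.0944) = -5.6753
y' = -1 − 0.8750·(cos 0.0944 − cos 2.0944) = -2.3086

(-5.6753, -2.3086, 0.0944)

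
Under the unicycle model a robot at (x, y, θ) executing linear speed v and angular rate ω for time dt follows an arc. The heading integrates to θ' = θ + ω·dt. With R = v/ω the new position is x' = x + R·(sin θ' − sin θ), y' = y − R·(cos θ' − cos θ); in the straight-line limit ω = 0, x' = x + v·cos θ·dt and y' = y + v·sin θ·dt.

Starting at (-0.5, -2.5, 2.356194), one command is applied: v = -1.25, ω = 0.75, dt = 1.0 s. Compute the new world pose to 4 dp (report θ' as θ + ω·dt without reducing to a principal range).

θ' = 2.3562 + 0.75·1.0 = 3.1062
R = v/ω = -1.25/0.75 = -1.6667
x' = -0.5 + -1.6667·(sin 3.1062 − sin 2.3562) = 0.6195
y' = -2.5 − -1.6667·(cos 3.1062 − cos 2.3562) = -2.9871

(0.6195, -2.9871, 3.1062)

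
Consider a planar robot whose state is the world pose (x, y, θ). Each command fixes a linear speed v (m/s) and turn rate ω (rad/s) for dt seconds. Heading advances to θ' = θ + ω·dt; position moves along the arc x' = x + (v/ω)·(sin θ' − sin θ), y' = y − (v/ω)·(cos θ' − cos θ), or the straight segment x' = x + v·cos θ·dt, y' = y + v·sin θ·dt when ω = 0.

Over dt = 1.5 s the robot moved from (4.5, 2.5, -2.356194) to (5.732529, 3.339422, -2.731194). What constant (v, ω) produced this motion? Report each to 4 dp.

Δθ = -2.731194 − -2.356194 = -0.375000
ω = Δθ/dt = -0.375000/1.5 = -0.2500
R = Δx/(sin θ' − sin θ) = 4.0000
v = R·ω = 4.0000·-0.2500 = -1.0000

v = -1.0000, ω = -0.2500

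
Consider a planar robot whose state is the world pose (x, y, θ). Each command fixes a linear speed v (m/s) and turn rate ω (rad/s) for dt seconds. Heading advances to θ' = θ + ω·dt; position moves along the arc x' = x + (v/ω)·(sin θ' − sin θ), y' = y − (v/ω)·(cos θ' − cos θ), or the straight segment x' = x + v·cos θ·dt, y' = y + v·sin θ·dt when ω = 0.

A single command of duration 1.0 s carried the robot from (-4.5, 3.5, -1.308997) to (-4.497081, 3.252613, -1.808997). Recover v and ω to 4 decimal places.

Δθ = -1.808997 − -1.308997 = -0.500000
ω = Δθ/dt = -0.500000/1.0 = -0.5000
R = −Δy/(cos θ' − cos θ) = -0.5000
v = R·ω = -0.5000·-0.5000 = 0.2500

v = 0.2500, ω = -0.5000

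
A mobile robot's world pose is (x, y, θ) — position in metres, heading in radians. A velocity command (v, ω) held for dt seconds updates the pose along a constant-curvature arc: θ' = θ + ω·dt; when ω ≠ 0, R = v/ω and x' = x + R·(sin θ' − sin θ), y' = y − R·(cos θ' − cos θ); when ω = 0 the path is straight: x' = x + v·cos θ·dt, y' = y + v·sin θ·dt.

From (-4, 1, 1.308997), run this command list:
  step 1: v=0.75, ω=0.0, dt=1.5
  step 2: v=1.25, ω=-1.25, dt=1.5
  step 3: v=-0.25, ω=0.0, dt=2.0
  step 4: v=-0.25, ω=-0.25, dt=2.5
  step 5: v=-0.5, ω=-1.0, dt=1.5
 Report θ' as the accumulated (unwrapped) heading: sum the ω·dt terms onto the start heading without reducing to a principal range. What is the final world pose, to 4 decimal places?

(-2.7745, 4.0488, -2.6910)

step 1: θ'=1.3090 (straight) → pose (-3.7088, 2.0867, 1.3090)
step 2: θ'=-0.5660 (R=-1.0000) → pose (-2.2066, 2.6719, -0.5660)
step 3: θ'=-0.5660 (straight) → pose (-2.6287, 2.9400, -0.5660)
step 4: θ'=-1.1910 (R=1.0000) → pose (-3.0211, 3.4134, -1.1910)
step 5: θ'=-2.6910 (R=0.5000) → pose (-2.7745, 4.0488, -2.6910)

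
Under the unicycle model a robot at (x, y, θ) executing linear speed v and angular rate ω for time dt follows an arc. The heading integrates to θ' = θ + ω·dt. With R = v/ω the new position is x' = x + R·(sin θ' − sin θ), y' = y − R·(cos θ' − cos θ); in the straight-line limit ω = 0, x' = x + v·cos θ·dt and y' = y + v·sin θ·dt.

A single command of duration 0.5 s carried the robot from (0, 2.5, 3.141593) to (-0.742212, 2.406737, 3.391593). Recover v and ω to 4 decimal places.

v = 1.5000, ω = 0.5000

Δθ = 3.391593 − 3.141593 = 0.250000
ω = Δθ/dt = 0.250000/0.5 = 0.5000
R = Δx/(sin θ' − sin θ) = 3.0000
v = R·ω = 3.0000·0.5000 = 1.5000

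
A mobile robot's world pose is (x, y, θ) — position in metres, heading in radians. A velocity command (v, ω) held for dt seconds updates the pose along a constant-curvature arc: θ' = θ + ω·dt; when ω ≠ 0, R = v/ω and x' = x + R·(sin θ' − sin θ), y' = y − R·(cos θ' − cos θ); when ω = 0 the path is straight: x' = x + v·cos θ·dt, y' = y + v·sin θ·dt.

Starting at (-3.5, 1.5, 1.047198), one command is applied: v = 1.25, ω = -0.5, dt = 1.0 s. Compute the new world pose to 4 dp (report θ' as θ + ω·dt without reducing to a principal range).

(-2.6357, 2.3850, 0.5472)

θ' = 1.0472 + -0.5·1.0 = 0.5472
R = v/ω = 1.25/-0.5 = -2.5000
x' = -3.5 + -2.5000·(sin 0.5472 − sin 1.0472) = -2.6357
y' = 1.5 − -2.5000·(cos 0.5472 − cos 1.0472) = 2.3850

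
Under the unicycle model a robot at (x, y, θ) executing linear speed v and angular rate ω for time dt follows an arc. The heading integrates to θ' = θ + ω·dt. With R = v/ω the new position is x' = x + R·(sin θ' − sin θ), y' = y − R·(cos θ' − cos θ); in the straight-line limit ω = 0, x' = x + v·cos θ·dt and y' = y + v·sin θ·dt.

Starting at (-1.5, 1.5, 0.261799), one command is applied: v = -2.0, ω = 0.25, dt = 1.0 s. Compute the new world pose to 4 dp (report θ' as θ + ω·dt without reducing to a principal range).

(-3.3474, 0.7475, 0.5118)

θ' = 0.2618 + 0.25·1.0 = 0.5118
R = v/ω = -2.0/0.25 = -8.0000
x' = -1.5 + -8.0000·(sin 0.5118 − sin 0.2618) = -3.3474
y' = 1.5 − -8.0000·(cos 0.5118 − cos 0.2618) = 0.7475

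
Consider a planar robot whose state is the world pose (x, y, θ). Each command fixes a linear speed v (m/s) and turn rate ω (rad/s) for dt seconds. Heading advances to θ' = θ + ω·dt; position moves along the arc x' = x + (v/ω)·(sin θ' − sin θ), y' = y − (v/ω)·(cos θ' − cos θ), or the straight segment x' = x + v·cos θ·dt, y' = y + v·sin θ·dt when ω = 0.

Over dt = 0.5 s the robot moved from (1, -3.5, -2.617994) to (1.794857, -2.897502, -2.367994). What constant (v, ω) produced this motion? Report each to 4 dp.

Δθ = -2.367994 − -2.617994 = 0.250000
ω = Δθ/dt = 0.250000/0.5 = 0.5000
R = Δx/(sin θ' − sin θ) = -4.0000
v = R·ω = -4.0000·0.5000 = -2.0000

v = -2.0000, ω = 0.5000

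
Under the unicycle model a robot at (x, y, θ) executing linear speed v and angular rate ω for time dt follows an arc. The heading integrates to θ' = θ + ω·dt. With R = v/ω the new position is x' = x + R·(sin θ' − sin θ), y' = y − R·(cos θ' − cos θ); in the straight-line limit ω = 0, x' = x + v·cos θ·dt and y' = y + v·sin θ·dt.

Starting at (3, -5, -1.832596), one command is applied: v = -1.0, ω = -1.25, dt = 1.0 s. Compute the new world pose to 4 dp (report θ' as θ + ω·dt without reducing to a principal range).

(3.7256, -4.4084, -3.0826)

θ' = -1.8326 + -1.25·1.0 = -3.0826
R = v/ω = -1.0/-1.25 = 0.8000
x' = 3 + 0.8000·(sin -3.0826 − sin -1.8326) = 3.7256
y' = -5 − 0.8000·(cos -3.0826 − cos -1.8326) = -4.4084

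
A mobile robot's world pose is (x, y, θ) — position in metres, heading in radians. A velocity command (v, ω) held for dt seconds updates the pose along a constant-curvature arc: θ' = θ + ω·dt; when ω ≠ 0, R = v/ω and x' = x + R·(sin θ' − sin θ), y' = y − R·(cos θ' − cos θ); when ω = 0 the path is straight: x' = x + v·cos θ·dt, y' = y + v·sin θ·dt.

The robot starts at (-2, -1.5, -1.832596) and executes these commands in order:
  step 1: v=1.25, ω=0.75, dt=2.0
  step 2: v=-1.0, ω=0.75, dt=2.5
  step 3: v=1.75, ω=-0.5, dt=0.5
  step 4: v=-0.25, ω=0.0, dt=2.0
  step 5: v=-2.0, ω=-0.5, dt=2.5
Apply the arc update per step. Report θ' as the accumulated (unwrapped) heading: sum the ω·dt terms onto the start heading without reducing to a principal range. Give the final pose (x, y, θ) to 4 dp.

step 1: θ'=-0.3326 (R=1.6667) → pose (-0.9343, -3.5067, -0.3326)
step 2: θ'=1.5424 (R=-1.3333) → pose (-2.7024, -4.7291, 1.5424)
step 3: θ'=1.2924 (R=-3.5000) → pose (-2.5691, -3.8666, 1.2924)
step 4: θ'=1.2924 (straight) → pose (-2.7065, -4.3474, 1.2924)
step 5: θ'=0.0424 (R=4.0000) → pose (-6.3829, -7.2445, 0.0424)

(-6.3829, -7.2445, 0.0424)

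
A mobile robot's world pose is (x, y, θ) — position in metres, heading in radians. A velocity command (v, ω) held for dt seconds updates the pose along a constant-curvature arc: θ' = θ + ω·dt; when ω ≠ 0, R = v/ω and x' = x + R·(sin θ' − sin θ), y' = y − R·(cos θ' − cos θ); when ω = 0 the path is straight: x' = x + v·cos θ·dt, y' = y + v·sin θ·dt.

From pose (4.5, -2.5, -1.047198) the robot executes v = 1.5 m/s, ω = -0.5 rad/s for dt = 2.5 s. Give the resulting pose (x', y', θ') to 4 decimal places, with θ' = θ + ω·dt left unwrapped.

(4.1446, -5.9926, -2.2972)

θ' = -1.0472 + -0.5·2.5 = -2.2972
R = v/ω = 1.5/-0.5 = -3.0000
x' = 4.5 + -3.0000·(sin -2.2972 − sin -1.0472) = 4.1446
y' = -2.5 − -3.0000·(cos -2.2972 − cos -1.0472) = -5.9926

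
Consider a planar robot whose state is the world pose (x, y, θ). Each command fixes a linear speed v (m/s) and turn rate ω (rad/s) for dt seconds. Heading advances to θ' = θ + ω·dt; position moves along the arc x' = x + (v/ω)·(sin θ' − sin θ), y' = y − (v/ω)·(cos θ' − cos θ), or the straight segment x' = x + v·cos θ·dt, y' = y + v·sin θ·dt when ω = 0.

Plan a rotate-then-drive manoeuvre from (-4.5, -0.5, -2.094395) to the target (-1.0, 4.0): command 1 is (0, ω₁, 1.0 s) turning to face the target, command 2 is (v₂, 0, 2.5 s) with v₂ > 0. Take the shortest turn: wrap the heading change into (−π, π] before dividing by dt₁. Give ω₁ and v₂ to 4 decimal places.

heading to target = atan2(4−-0.5, -1−-4.5) = 0.9098
Δθ = wrap(0.9098 − -2.0944) = 3.0041; ω₁ = Δθ/dt₁ = 3.0041
distance = √((-1−-4.5)² + (4−-0.5)²) = 5.7009; v₂ = distance/dt₂ = 2.2804

ω₁ = 3.0041, v₂ = 2.2804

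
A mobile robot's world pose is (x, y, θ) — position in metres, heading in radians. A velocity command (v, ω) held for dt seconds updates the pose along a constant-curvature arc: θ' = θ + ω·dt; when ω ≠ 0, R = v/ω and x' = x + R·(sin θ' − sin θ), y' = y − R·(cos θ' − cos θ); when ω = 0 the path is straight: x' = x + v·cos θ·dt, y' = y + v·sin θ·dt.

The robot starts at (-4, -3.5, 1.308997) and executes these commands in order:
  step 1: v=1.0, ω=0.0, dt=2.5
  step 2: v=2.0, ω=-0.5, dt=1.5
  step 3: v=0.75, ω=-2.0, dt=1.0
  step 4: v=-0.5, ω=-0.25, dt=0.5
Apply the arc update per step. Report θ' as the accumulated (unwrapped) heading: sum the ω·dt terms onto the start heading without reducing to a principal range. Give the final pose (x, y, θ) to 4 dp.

(-1.0567, 1.2506, -1.5660)

step 1: θ'=1.3090 (straight) → pose (-3.3530, -1.0852, 1.3090)
step 2: θ'=0.5590 (R=-4.0000) → pose (-1.6106, 1.2707, 0.5590)
step 3: θ'=-1.4410 (R=-0.3750) → pose (-1.0399, 1.0013, -1.4410)
step 4: θ'=-1.5660 (R=2.0000) → pose (-1.0567, 1.2506, -1.5660)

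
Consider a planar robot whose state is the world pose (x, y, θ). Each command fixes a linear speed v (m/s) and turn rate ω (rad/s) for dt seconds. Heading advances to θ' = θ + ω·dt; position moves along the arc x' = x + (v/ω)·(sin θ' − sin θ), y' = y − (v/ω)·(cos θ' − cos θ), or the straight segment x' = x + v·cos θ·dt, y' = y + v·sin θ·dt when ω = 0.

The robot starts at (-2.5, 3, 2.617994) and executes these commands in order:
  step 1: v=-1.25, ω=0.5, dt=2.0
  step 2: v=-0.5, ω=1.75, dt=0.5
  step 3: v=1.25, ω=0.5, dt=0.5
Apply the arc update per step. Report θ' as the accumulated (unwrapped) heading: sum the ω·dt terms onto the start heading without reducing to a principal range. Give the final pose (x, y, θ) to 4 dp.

(-0.0145, 2.5146, 4.7430)

step 1: θ'=3.6180 (R=-2.5000) → pose (-0.1035, 2.9434, 3.6180)
step 2: θ'=4.4930 (R=-0.2857) → pose (0.0443, 3.1352, 4.4930)
step 3: θ'=4.7430 (R=2.5000) → pose (-0.0145, 2.5146, 4.7430)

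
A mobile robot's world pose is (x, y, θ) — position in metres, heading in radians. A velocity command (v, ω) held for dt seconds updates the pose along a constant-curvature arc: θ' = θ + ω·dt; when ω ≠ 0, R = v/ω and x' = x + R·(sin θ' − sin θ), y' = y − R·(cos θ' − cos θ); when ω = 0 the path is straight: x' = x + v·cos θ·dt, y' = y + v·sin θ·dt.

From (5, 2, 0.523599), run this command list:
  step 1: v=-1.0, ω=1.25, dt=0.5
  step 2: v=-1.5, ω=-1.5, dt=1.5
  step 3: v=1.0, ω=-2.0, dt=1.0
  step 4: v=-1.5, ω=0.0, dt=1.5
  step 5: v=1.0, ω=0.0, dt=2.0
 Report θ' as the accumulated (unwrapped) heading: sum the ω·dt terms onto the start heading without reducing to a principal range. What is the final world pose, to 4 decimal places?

(2.6902, 0.8767, -3.1014)

step 1: θ'=1.1486 (R=-0.8000) → pose (4.6702, 1.6350, 1.1486)
step 2: θ'=-1.1014 (R=1.0000) → pose (2.8662, 1.5924, -1.1014)
step 3: θ'=-3.1014 (R=-0.5000) → pose (2.4404, 0.8666, -3.1014)
step 4: θ'=-3.1014 (straight) → pose (4.6886, 0.9570, -3.1014)
step 5: θ'=-3.1014 (straight) → pose (2.6902, 0.8767, -3.1014)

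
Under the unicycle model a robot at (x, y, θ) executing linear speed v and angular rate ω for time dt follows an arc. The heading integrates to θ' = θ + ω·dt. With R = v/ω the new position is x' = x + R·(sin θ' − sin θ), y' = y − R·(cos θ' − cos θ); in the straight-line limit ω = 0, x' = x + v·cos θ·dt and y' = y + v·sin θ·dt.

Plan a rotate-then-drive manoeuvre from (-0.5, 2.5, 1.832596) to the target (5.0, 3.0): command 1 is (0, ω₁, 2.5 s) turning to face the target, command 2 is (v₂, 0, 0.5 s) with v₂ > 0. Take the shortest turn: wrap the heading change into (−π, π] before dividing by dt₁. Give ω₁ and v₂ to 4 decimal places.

heading to target = atan2(3−2.5, 5−-0.5) = 0.0907
Δθ = wrap(0.0907 − 1.8326) = -1.7419; ω₁ = Δθ/dt₁ = -0.6968
distance = √((5−-0.5)² + (3−2.5)²) = 5.5227; v₂ = distance/dt₂ = 11.0454

ω₁ = -0.6968, v₂ = 11.0454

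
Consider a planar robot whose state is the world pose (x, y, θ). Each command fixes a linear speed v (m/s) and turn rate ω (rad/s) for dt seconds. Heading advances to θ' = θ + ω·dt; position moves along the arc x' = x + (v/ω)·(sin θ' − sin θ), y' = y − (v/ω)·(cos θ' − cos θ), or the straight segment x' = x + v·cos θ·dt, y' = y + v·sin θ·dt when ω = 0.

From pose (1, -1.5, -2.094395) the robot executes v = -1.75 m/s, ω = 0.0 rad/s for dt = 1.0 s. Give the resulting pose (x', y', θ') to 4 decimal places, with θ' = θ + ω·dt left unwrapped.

θ' = -2.0944 + 0.0·1.0 = -2.0944
ω = 0 → straight: x' = 1 + -1.75·cos(-2.0944)·1.0 = 1.8750
y' = -1.5 + -1.75·sin(-2.0944)·1.0 = 0.0155

(1.8750, 0.0155, -2.0944)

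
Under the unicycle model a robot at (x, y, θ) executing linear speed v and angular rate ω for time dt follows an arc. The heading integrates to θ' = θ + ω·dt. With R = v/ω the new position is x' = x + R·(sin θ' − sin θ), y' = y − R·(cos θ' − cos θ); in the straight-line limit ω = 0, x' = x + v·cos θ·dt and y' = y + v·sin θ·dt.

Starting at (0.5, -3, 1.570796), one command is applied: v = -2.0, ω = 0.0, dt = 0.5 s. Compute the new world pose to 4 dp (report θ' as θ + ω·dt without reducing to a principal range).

(0.5000, -4.0000, 1.5708)

θ' = 1.5708 + 0.0·0.5 = 1.5708
ω = 0 → straight: x' = 0.5 + -2.0·cos(1.5708)·0.5 = 0.5000
y' = -3 + -2.0·sin(1.5708)·0.5 = -4.0000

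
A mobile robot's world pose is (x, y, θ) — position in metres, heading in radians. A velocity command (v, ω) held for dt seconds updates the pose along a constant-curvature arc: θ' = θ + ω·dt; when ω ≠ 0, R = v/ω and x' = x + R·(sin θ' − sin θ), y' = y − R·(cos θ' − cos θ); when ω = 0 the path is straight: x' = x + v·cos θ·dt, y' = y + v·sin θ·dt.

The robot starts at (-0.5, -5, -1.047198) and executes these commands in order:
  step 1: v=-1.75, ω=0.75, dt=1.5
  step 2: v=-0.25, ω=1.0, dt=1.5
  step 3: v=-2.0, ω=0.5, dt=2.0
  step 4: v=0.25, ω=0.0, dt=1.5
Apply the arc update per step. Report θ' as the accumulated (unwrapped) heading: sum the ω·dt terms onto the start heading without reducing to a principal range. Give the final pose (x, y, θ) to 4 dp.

step 1: θ'=0.0778 (R=-2.3333) → pose (-2.7021, -3.8404, 0.0778)
step 2: θ'=1.5778 (R=-0.2500) → pose (-2.9326, -4.0914, 1.5778)
step 3: θ'=2.5778 (R=-4.0000) → pose (-1.0703, -7.4443, 2.5778)
step 4: θ'=2.5778 (straight) → pose (-1.3873, -7.2439, 2.5778)

(-1.3873, -7.2439, 2.5778)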